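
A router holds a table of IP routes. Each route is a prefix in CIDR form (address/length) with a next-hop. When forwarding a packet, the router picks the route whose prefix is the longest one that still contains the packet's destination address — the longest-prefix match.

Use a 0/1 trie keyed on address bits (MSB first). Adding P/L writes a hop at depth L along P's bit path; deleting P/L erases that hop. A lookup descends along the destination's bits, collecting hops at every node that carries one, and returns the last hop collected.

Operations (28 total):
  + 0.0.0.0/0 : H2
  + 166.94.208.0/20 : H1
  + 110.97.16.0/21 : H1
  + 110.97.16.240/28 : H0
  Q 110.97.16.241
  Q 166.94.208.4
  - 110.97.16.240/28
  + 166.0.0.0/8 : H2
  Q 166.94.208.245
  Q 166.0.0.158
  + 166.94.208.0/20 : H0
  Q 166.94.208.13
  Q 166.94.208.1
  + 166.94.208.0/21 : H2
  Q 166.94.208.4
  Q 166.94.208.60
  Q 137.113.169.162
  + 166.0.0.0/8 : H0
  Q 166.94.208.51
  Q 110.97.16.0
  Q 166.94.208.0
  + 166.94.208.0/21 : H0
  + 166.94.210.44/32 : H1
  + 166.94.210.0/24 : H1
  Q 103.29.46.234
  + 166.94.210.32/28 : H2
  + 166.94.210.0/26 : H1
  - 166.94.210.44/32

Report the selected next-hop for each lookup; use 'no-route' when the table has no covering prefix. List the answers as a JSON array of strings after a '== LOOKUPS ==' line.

Process each operation:
  add 0.0.0.0/0 -> H2 at depth 0
  add 166.94.208.0/20 -> H1 at depth 20
  add 110.97.16.0/21 -> H1 at depth 21
  add 110.97.16.240/28 -> H0 at depth 28
  lookup 110.97.16.241: bits 0110111001100001000100001111 walk d0:H2→d1:-→d2:-→d3:-→d4:-→d5:-→d6:-→d7:-→d8:-→d9:-→d10:-→d11:-→d12:-→d13:-→d14:-→d15:-→d16:-→d17:-→d18:-→d19:-→d20:-→d21:H1→d22:-→d23:-→d24:-→d25:-→d26:-→d27:-→d28:H0 -> H0
  lookup 166.94.208.4: bits 10100110010111101101 walk d0:H2→d1:-→d2:-→d3:-→d4:-→d5:-→d6:-→d7:-→d8:-→d9:-→d10:-→d11:-→d12:-→d13:-→d14:-→d15:-→d16:-→d17:-→d18:-→d19:-→d20:H1 -> H1
  del 110.97.16.240/28 (clear depth 28)
  add 166.0.0.0/8 -> H2 at depth 8
  lookup 166.94.208.245: bits 10100110010111101101 walk d0:H2→d1:-→d2:-→d3:-→d4:-→d5:-→d6:-→d7:-→d8:H2→d9:-→d10:-→d11:-→d12:-→d13:-→d14:-→d15:-→d16:-→d17:-→d18:-→d19:-→d20:H1 -> H1
  lookup 166.0.0.158: bits 101001100 walk d0:H2→d1:-→d2:-→d3:-→d4:-→d5:-→d6:-→d7:-→d8:H2→d9:- -> H2
  add 166.94.208.0/20 -> H0 at depth 20
  lookup 166.94.208.13: bits 10100110010111101101 walk d0:H2→d1:-→d2:-→d3:-→d4:-→d5:-→d6:-→d7:-→d8:H2→d9:-→d10:-→d11:-→d12:-→d13:-→d14:-→d15:-→d16:-→d17:-→d18:-→d19:-→d20:H0 -> H0
  lookup 166.94.208.1: bits 10100110010111101101 walk d0:H2→d1:-→d2:-→d3:-→d4:-→d5:-→d6:-→d7:-→d8:H2→d9:-→d10:-→d11:-→d12:-→d13:-→d14:-→d15:-→d16:-→d17:-→d18:-→d19:-→d20:H0 -> H0
  add 166.94.208.0/21 -> H2 at depth 21
  lookup 166.94.208.4: bits 101001100101111011010 walk d0:H2→d1:-→d2:-→d3:-→d4:-→d5:-→d6:-→d7:-→d8:H2→d9:-→d10:-→d11:-→d12:-→d13:-→d14:-→d15:-→d16:-→d17:-→d18:-→d19:-→d20:H0→d21:H2 -> H2
  lookup 166.94.208.60: bits 101001100101111011010 walk d0:H2→d1:-→d2:-→d3:-→d4:-→d5:-→d6:-→d7:-→d8:H2→d9:-→d10:-→d11:-→d12:-→d13:-→d14:-→d15:-→d16:-→d17:-→d18:-→d19:-→d20:H0→d21:H2 -> H2
  lookup 137.113.169.162: bits 10 walk d0:H2→d1:-→d2:- -> H2
  add 166.0.0.0/8 -> H0 at depth 8
  lookup 166.94.208.51: bits 101001100101111011010 walk d0:H2→d1:-→d2:-→d3:-→d4:-→d5:-→d6:-→d7:-→d8:H0→d9:-→d10:-→d11:-→d12:-→d13:-→d14:-→d15:-→d16:-→d17:-→d18:-→d19:-→d20:H0→d21:H2 -> H2
  lookup 110.97.16.0: bits 011011100110000100010000 walk d0:H2→d1:-→d2:-→d3:-→d4:-→d5:-→d6:-→d7:-→d8:-→d9:-→d10:-→d11:-→d12:-→d13:-→d14:-→d15:-→d16:-→d17:-→d18:-→d19:-→d20:-→d21:H1→d22:-→d23:-→d24:- -> H1
  lookup 166.94.208.0: bits 101001100101111011010 walk d0:H2→d1:-→d2:-→d3:-→d4:-→d5:-→d6:-→d7:-→d8:H0→d9:-→d10:-→d11:-→d12:-→d13:-→d14:-→d15:-→d16:-→d17:-→d18:-→d19:-→d20:H0→d21:H2 -> H2
  add 166.94.208.0/21 -> H0 at depth 21
  add 166.94.210.44/32 -> H1 at depth 32
  add 166.94.210.0/24 -> H1 at depth 24
  lookup 103.29.46.234: bits 0110 walk d0:H2→d1:-→d2:-→d3:-→d4:- -> H2
  add 166.94.210.32/28 -> H2 at depth 28
  add 166.94.210.0/26 -> H1 at depth 26
  del 166.94.210.44/32 (clear depth 32)

== LOOKUPS ==
["H0","H1","H1","H2","H0","H0","H2","H2","H2","H2","H1","H2","H2"]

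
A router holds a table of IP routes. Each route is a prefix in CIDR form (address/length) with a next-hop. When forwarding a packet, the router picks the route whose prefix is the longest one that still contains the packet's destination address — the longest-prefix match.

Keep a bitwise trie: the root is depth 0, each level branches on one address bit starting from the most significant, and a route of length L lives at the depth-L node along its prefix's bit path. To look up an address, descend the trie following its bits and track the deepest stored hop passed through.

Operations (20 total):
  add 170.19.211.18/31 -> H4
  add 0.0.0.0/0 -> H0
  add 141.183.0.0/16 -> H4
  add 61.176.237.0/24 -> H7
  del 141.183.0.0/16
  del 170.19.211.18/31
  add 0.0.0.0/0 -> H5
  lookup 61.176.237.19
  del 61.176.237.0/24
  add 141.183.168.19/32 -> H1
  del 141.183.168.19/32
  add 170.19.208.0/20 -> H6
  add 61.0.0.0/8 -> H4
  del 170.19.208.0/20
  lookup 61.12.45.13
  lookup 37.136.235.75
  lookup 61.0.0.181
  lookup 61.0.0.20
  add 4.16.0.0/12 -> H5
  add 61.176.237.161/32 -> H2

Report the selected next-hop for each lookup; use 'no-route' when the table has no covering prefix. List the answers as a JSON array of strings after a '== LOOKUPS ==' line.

Apply in order:
  + 170.19.211.18/31 (H4) depth=31
  + 0.0.0.0/0 (H0) depth=0
  + 141.183.0.0/16 (H4) depth=16
  + 61.176.237.0/24 (H7) depth=24
  - 141.183.0.0/16 clear@16
  - 170.19.211.18/31 clear@31
  + 0.0.0.0/0 (H5) depth=0
  ? 61.176.237.19  path d0:H5→d1:-→d2:-→d3:-→d4:-→d5:-→d6:-→d7:-→d8:-→d9:-→d10:-→d11:-→d12:-→d13:-→d14:-→d15:-→d16:-→d17:-→d18:-→d19:-→d20:-→d21:-→d22:-→d23:-→d24:H7  best=H7
  - 61.176.237.0/24 clear@24
  + 141.183.168.19/32 (H1) depth=32
  - 141.183.168.19/32 clear@32
  + 170.19.208.0/20 (H6) depth=20
  + 61.0.0.0/8 (H4) depth=8
  - 170.19.208.0/20 clear@20
  ? 61.12.45.13  path d0:H5→d1:-→d2:-→d3:-→d4:-→d5:-→d6:-→d7:-→d8:H4  best=H4
  ? 37.136.235.75  path d0:H5→d1:-→d2:-→d3:-  best=H5
  ? 61.0.0.181  path d0:H5→d1:-→d2:-→d3:-→d4:-→d5:-→d6:-→d7:-→d8:H4  best=H4
  ? 61.0.0.20  path d0:H5→d1:-→d2:-→d3:-→d4:-→d5:-→d6:-→d7:-→d8:H4  best=H4
  + 4.16.0.0/12 (H5) depth=12
  + 61.176.237.161/32 (H2) depth=32

== LOOKUPS ==
["H7","H4","H5","H4","H4"]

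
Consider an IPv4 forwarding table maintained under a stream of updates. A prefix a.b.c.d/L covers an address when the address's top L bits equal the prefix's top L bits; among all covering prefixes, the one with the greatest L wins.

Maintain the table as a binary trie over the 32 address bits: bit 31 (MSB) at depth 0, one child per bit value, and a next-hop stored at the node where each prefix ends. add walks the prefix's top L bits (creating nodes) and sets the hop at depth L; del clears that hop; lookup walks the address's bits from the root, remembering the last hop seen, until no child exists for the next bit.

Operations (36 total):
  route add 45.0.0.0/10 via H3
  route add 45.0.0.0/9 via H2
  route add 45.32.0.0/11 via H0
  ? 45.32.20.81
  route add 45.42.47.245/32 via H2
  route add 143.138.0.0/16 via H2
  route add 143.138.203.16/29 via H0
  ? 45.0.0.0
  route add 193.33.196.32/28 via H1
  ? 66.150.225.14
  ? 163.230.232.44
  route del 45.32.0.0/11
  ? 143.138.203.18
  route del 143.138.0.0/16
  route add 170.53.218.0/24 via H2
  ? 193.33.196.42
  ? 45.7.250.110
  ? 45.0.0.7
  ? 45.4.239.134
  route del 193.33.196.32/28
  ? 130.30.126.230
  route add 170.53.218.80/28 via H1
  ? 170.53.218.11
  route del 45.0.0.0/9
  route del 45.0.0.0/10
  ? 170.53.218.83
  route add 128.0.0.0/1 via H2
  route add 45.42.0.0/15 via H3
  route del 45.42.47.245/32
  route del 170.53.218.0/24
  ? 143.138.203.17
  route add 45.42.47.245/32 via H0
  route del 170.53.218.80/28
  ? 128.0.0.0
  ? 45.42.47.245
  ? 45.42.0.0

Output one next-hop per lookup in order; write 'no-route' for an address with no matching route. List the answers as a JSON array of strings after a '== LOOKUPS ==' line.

Process each operation:
  add 45.0.0.0/10 -> H3 at depth 10
  add 45.0.0.0/9 -> H2 at depth 9
  add 45.32.0.0/11 -> H0 at depth 11
  Q 45.32.20.81: descend 00101101001 ; hops seen [H2,H3,H0] ; pick H0
  add 45.42.47.245/32 -> H2 at depth 32
  add 143.138.0.0/16 -> H2 at depth 16
  add 143.138.203.16/29 -> H0 at depth 29
  Q 45.0.0.0: descend 0010110100 ; hops seen [H2,H3] ; pick H3
  add 193.33.196.32/28 -> H1 at depth 28
  Q 66.150.225.14: descend 0 ; hops seen [∅] ; pick no-route
  Q 163.230.232.44: descend 10 ; hops seen [∅] ; pick no-route
  del 45.32.0.0/11 (clear depth 11)
  Q 143.138.203.18: descend 10001111100010101100101100010 ; hops seen [H2,H0] ; pick H0
  del 143.138.0.0/16 (clear depth 16)
  add 170.53.218.0/24 -> H2 at depth 24
  Q 193.33.196.42: descend 1100000100100001110001000010 ; hops seen [H1] ; pick H1
  Q 45.7.250.110: descend 0010110100 ; hops seen [H2,H3] ; pick H3
  Q 45.0.0.7: descend 0010110100 ; hops seen [H2,H3] ; pick H3
  Q 45.4.239.134: descend 0010110100 ; hops seen [H2,H3] ; pick H3
  del 193.33.196.32/28 (clear depth 28)
  Q 130.30.126.230: descend 1000 ; hops seen [∅] ; pick no-route
  add 170.53.218.80/28 -> H1 at depth 28
  Q 170.53.218.11: descend 1010101000110101110110100 ; hops seen [H2] ; pick H2
  del 45.0.0.0/9 (clear depth 9)
  del 45.0.0.0/10 (clear depth 10)
  Q 170.53.218.83: descend 1010101000110101110110100101 ; hops seen [H2,H1] ; pick H1
  add 128.0.0.0/1 -> H2 at depth 1
  add 45.42.0.0/15 -> H3 at depth 15
  del 45.42.47.245/32 (clear depth 32)
  del 170.53.218.0/24 (clear depth 24)
  Q 143.138.203.17: descend 10001111100010101100101100010 ; hops seen [H2,H0] ; pick H0
  add 45.42.47.245/32 -> H0 at depth 32
  del 170.53.218.80/28 (clear depth 28)
  Q 128.0.0.0: descend 1000 ; hops seen [H2] ; pick H2
  Q 45.42.47.245: descend 00101101001010100010111111110101 ; hops seen [H3,H0] ; pick H0
  Q 45.42.0.0: descend 001011010010101000 ; hops seen [H3] ; pick H3

== LOOKUPS ==
["H0","H3","no-route","no-route","H0","H1","H3","H3","H3","no-route","H2","H1","H0","H2","H0","H3"]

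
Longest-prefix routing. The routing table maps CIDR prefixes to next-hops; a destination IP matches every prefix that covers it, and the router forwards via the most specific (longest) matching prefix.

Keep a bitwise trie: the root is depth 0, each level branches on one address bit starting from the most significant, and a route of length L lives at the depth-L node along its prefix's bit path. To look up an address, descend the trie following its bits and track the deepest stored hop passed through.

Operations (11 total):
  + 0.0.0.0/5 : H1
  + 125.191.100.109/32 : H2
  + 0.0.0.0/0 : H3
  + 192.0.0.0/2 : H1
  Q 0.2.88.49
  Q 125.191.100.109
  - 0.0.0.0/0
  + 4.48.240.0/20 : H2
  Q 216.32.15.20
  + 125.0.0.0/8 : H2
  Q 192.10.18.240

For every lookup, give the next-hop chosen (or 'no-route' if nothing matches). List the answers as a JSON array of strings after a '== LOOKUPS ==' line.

Process each operation:
  add 0.0.0.0/5 -> H1 at depth 5
  add 125.191.100.109/32 -> H2 at depth 32
  add 0.0.0.0/0 -> H3 at depth 0
  add 192.0.0.0/2 -> H1 at depth 2
  Q 0.2.88.49: descend 00000 ; hops seen [H3,H1] ; pick H1
  Q 125.191.100.109: descend 01111101101111110110010001101101 ; hops seen [H3,H2] ; pick H2
  - 0.0.0.0/0 clear@0
  add 4.48.240.0/20 -> H2 at depth 20
  Q 216.32.15.20: descend 11 ; hops seen [H1] ; pick H1
  add 125.0.0.0/8 -> H2 at depth 8
  Q 192.10.18.240: descend 11 ; hops seen [H1] ; pick H1

== LOOKUPS ==
["H1","H2","H1","H1"]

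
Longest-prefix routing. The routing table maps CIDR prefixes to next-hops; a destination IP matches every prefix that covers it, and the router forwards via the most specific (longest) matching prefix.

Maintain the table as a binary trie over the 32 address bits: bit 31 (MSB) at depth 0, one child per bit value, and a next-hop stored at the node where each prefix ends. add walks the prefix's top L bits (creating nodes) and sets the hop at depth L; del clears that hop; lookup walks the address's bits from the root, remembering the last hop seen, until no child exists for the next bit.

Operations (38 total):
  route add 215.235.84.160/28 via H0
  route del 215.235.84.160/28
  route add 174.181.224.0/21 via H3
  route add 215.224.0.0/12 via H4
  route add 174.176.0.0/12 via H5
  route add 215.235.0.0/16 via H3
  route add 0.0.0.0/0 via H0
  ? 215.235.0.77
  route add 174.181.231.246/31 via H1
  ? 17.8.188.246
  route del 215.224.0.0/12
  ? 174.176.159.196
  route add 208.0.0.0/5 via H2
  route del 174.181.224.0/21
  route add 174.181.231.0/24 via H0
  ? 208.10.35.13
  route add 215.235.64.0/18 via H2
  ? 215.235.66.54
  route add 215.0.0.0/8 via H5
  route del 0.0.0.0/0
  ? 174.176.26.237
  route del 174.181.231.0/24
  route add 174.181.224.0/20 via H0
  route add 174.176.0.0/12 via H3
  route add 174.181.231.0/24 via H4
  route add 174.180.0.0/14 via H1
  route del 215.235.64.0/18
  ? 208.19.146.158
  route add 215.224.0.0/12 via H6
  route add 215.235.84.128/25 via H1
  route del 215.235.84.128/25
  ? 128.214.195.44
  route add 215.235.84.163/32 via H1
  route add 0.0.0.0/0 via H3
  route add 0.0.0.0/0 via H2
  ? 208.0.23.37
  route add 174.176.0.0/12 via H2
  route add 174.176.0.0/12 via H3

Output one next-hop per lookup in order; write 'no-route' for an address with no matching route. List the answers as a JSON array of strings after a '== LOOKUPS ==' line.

Process each operation:
  add 215.235.84.160/28 -> H0 at depth 28
  del 215.235.84.160/28 (clear depth 28)
  add 174.181.224.0/21 -> H3 at depth 21
  add 215.224.0.0/12 -> H4 at depth 12
  add 174.176.0.0/12 -> H5 at depth 12
  add 215.235.0.0/16 -> H3 at depth 16
  add 0.0.0.0/0 -> H0 at depth 0
  lookup 215.235.0.77: bits 11010111111010110 walk d0:H0→d1:-→d2:-→d3:-→d4:-→d5:-→d6:-→d7:-→d8:-→d9:-→d10:-→d11:-→d12:H4→d13:-→d14:-→d15:-→d16:H3→d17:- -> H3
  add 174.181.231.246/31 -> H1 at depth 31
  lookup 17.8.188.246: bits ε walk d0:H0 -> H0
  del 215.224.0.0/12 (clear depth 12)
  lookup 174.176.159.196: bits 1010111010110 walk d0:H0→d1:-→d2:-→d3:-→d4:-→d5:-→d6:-→d7:-→d8:-→d9:-→d10:-→d11:-→d12:H5→d13:- -> H5
  add 208.0.0.0/5 -> H2 at depth 5
  del 174.181.224.0/21 (clear depth 21)
  add 174.181.231.0/24 -> H0 at depth 24
  lookup 208.10.35.13: bits 11010 walk d0:H0→d1:-→d2:-→d3:-→d4:-→d5:H2 -> H2
  add 215.235.64.0/18 -> H2 at depth 18
  lookup 215.235.66.54: bits 1101011111101011010 walk d0:H0→d1:-→d2:-→d3:-→d4:-→d5:H2→d6:-→d7:-→d8:-→d9:-→d10:-→d11:-→d12:-→d13:-→d14:-→d15:-→d16:H3→d17:-→d18:H2→d19:- -> H2
  add 215.0.0.0/8 -> H5 at depth 8
  del 0.0.0.0/0 (clear depth 0)
  lookup 174.176.26.237: bits 1010111010110 walk d0:-→d1:-→d2:-→d3:-→d4:-→d5:-→d6:-→d7:-→d8:-→d9:-→d10:-→d11:-→d12:H5→d13:- -> H5
  del 174.181.231.0/24 (clear depth 24)
  add 174.181.224.0/20 -> H0 at depth 20
  add 174.176.0.0/12 -> H3 at depth 12
  add 174.181.231.0/24 -> H4 at depth 24
  add 174.180.0.0/14 -> H1 at depth 14
  del 215.235.64.0/18 (clear depth 18)
  lookup 208.19.146.158: bits 11010 walk d0:-→d1:-→d2:-→d3:-→d4:-→d5:H2 -> H2
  add 215.224.0.0/12 -> H6 at depth 12
  add 215.235.84.128/25 -> H1 at depth 25
  del 215.235.84.128/25 (clear depth 25)
  lookup 128.214.195.44: bits 10 walk d0:-→d1:-→d2:- -> no-route
  add 215.235.84.163/32 -> H1 at depth 32
  add 0.0.0.0/0 -> H3 at depth 0
  add 0.0.0.0/0 -> H2 at depth 0
  lookup 208.0.23.37: bits 11010 walk d0:H2→d1:-→d2:-→d3:-→d4:-→d5:H2 -> H2
  add 174.176.0.0/12 -> H2 at depth 12
  add 174.176.0.0/12 -> H3 at depth 12

== LOOKUPS ==
["H3","H0","H5","H2","H2","H5","H2","no-route","H2"]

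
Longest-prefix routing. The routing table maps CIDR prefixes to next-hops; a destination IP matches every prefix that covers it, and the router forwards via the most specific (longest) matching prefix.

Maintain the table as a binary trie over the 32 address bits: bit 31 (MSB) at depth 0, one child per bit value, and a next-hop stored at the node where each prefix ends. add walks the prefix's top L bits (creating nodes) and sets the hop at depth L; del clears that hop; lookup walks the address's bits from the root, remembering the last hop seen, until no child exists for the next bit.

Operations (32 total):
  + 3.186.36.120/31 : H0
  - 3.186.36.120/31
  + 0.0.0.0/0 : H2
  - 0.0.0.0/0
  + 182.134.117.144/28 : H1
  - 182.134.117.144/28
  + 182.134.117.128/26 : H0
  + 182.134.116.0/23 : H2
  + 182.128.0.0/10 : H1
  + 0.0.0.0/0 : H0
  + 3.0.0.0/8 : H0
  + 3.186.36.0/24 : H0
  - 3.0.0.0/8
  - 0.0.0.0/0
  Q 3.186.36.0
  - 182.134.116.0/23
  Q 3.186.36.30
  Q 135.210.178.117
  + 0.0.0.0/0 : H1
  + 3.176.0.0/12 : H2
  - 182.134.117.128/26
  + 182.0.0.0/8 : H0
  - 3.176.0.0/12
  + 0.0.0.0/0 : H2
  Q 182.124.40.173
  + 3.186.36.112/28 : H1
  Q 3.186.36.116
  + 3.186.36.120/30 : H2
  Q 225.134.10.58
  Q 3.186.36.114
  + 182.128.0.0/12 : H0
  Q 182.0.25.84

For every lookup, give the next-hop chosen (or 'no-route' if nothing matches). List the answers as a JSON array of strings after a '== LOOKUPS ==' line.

Apply in order:
  + 3.186.36.120/31 (H0) depth=31
  del 3.186.36.120/31 (clear depth 31)
  + 0.0.0.0/0 (H2) depth=0
  del 0.0.0.0/0 (clear depth 0)
  + 182.134.117.144/28 (H1) depth=28
  del 182.134.117.144/28 (clear depth 28)
  + 182.134.117.128/26 (H0) depth=26
  + 182.134.116.0/23 (H2) depth=23
  + 182.128.0.0/10 (H1) depth=10
  + 0.0.0.0/0 (H0) depth=0
  + 3.0.0.0/8 (H0) depth=8
  + 3.186.36.0/24 (H0) depth=24
  del 3.0.0.0/8 (clear depth 8)
  del 0.0.0.0/0 (clear depth 0)
  lookup 3.186.36.0: bits 0000001110111010001001000 walk d0:-→d1:-→d2:-→d3:-→d4:-→d5:-→d6:-→d7:-→d8:-→d9:-→d10:-→d11:-→d12:-→d13:-→d14:-→d15:-→d16:-→d17:-→d18:-→d19:-→d20:-→d21:-→d22:-→d23:-→d24:H0→d25:- -> H0
  del 182.134.116.0/23 (clear depth 23)
  lookup 3.186.36.30: bits 0000001110111010001001000 walk d0:-→d1:-→d2:-→d3:-→d4:-→d5:-→d6:-→d7:-→d8:-→d9:-→d10:-→d11:-→d12:-→d13:-→d14:-→d15:-→d16:-→d17:-→d18:-→d19:-→d20:-→d21:-→d22:-→d23:-→d24:H0→d25:- -> H0
  lookup 135.210.178.117: bits 10 walk d0:-→d1:-→d2:- -> no-route
  + 0.0.0.0/0 (H1) depth=0
  + 3.176.0.0/12 (H2) depth=12
  del 182.134.117.128/26 (clear depth 26)
  + 182.0.0.0/8 (H0) depth=8
  del 3.176.0.0/12 (clear depth 12)
  + 0.0.0.0/0 (H2) depth=0
  lookup 182.124.40.173: bits 10110110 walk d0:H2→d1:-→d2:-→d3:-→d4:-→d5:-→d6:-→d7:-→d8:H0 -> H0
  + 3.186.36.112/28 (H1) depth=28
  lookup 3.186.36.116: bits 0000001110111010001001000111 walk d0:H2→d1:-→d2:-→d3:-→d4:-→d5:-→d6:-→d7:-→d8:-→d9:-→d10:-→d11:-→d12:-→d13:-→d14:-→d15:-→d16:-→d17:-→d18:-→d19:-→d20:-→d21:-→d22:-→d23:-→d24:H0→d25:-→d26:-→d27:-→d28:H1 -> H1
  + 3.186.36.120/30 (H2) depth=30
  lookup 225.134.10.58: bits 1 walk d0:H2→d1:- -> H2
  lookup 3.186.36.114: bits 0000001110111010001001000111 walk d0:H2→d1:-→d2:-→d3:-→d4:-→d5:-→d6:-→d7:-→d8:-→d9:-→d10:-→d11:-→d12:-→d13:-→d14:-→d15:-→d16:-→d17:-→d18:-→d19:-→d20:-→d21:-→d22:-→d23:-→d24:H0→d25:-→d26:-→d27:-→d28:H1 -> H1
  + 182.128.0.0/12 (H0) depth=12
  lookup 182.0.25.84: bits 10110110 walk d0:H2→d1:-→d2:-→d3:-→d4:-→d5:-→d6:-→d7:-→d8:H0 -> H0

== LOOKUPS ==
["H0","H0","no-route","H0","H1","H2","H1","H0"]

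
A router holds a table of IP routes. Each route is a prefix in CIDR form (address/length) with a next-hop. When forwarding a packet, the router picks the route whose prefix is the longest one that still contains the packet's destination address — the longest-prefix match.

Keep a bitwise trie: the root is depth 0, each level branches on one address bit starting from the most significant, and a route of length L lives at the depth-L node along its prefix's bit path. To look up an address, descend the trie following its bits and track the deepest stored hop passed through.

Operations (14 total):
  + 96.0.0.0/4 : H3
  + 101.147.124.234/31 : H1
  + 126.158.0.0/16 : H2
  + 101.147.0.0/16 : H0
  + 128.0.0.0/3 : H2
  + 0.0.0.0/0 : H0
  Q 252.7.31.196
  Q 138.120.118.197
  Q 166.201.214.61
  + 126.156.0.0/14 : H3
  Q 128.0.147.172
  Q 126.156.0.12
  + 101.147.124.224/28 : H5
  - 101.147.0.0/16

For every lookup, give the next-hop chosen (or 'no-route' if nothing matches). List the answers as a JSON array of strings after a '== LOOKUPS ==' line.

Trace:
  + 96.0.0.0/4 (H3) depth=4
  + 101.147.124.234/31 (H1) depth=31
  + 126.158.0.0/16 (H2) depth=16
  + 101.147.0.0/16 (H0) depth=16
  + 128.0.0.0/3 (H2) depth=3
  + 0.0.0.0/0 (H0) depth=0
  lookup 252.7.31.196: bits 1 walk d0:H0→d1:- -> H0
  lookup 138.120.118.197: bits 100 walk d0:H0→d1:-→d2:-→d3:H2 -> H2
  lookup 166.201.214.61: bits 10 walk d0:H0→d1:-→d2:- -> H0
  + 126.156.0.0/14 (H3) depth=14
  lookup 128.0.147.172: bits 100 walk d0:H0→d1:-→d2:-→d3:H2 -> H2
  lookup 126.156.0.12: bits 01111110100111 walk d0:H0→d1:-→d2:-→d3:-→d4:-→d5:-→d6:-→d7:-→d8:-→d9:-→d10:-→d11:-→d12:-→d13:-→d14:H3 -> H3
  + 101.147.124.224/28 (H5) depth=28
  del 101.147.0.0/16 (clear depth 16)

== LOOKUPS ==
["H0","H2","H0","H2","H3"]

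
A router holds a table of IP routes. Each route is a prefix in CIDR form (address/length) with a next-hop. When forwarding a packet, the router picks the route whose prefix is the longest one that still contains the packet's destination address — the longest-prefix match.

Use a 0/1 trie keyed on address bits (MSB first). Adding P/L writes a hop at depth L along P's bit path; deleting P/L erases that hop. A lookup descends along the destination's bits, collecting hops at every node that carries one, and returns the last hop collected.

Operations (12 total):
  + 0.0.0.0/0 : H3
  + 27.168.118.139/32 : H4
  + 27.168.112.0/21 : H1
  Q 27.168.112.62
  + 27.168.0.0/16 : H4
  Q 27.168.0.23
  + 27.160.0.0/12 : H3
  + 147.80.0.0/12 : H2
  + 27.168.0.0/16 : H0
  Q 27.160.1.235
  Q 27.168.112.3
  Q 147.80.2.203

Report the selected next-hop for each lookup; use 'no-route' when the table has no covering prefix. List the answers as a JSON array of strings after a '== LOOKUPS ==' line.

Apply in order:
  add 0.0.0.0/0 -> H3 at depth 0
  add 27.168.118.139/32 -> H4 at depth 32
  add 27.168.112.0/21 -> H1 at depth 21
  ? 27.168.112.62  path d0:H3→d1:-→d2:-→d3:-→d4:-→d5:-→d6:-→d7:-→d8:-→d9:-→d10:-→d11:-→d12:-→d13:-→d14:-→d15:-→d16:-→d17:-→d18:-→d19:-→d20:-→d21:H1  best=H1
  add 27.168.0.0/16 -> H4 at depth 16
  ? 27.168.0.23  path d0:H3→d1:-→d2:-→d3:-→d4:-→d5:-→d6:-→d7:-→d8:-→d9:-→d10:-→d11:-→d12:-→d13:-→d14:-→d15:-→d16:H4→d17:-  best=H4
  add 27.160.0.0/12 -> H3 at depth 12
  add 147.80.0.0/12 -> H2 at depth 12
  add 27.168.0.0/16 -> H0 at depth 16
  ? 27.160.1.235  path d0:H3→d1:-→d2:-→d3:-→d4:-→d5:-→d6:-→d7:-→d8:-→d9:-→d10:-→d11:-→d12:H3  best=H3
  ? 27.168.112.3  path d0:H3→d1:-→d2:-→d3:-→d4:-→d5:-→d6:-→d7:-→d8:-→d9:-→d10:-→d11:-→d12:H3→d13:-→d14:-→d15:-→d16:H0→d17:-→d18:-→d19:-→d20:-→d21:H1  best=H1
  ? 147.80.2.203  path d0:H3→d1:-→d2:-→d3:-→d4:-→d5:-→d6:-→d7:-→d8:-→d9:-→d10:-→d11:-→d12:H2  best=H2

== LOOKUPS ==
["H1","H4","H3","H1","H2"]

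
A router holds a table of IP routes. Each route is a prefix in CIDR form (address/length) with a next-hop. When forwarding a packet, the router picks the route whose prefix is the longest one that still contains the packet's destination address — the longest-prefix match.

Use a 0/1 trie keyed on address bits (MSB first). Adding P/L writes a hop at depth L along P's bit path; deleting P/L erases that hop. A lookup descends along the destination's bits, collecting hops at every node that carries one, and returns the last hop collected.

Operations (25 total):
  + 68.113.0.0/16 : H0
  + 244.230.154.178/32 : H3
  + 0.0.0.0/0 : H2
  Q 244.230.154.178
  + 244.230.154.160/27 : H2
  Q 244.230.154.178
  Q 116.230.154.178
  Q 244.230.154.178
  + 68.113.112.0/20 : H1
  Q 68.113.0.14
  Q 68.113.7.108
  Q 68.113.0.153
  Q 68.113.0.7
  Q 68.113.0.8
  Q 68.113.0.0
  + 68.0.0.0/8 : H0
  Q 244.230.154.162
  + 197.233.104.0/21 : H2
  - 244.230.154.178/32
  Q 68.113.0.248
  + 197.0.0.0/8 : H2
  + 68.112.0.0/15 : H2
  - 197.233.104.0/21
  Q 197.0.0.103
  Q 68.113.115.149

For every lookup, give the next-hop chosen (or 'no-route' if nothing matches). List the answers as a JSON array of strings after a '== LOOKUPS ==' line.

Apply in order:
  add 68.113.0.0/16 -> H0 at depth 16
  add 244.230.154.178/32 -> H3 at depth 32
  add 0.0.0.0/0 -> H2 at depth 0
  ? 244.230.154.178  path d0:H2→d1:-→d2:-→d3:-→d4:-→d5:-→d6:-→d7:-→d8:-→d9:-→d10:-→d11:-→d12:-→d13:-→d14:-→d15:-→d16:-→d17:-→d18:-→d19:-→d20:-→d21:-→d22:-→d23:-→d24:-→d25:-→d26:-→d27:-→d28:-→d29:-→d30:-→d31:-→d32:H3  best=H3
  add 244.230.154.160/27 -> H2 at depth 27
  ? 244.230.154.178  path d0:H2→d1:-→d2:-→d3:-→d4:-→d5:-→d6:-→d7:-→d8:-→d9:-→d10:-→d11:-→d12:-→d13:-→d14:-→d15:-→d16:-→d17:-→d18:-→d19:-→d20:-→d21:-→d22:-→d23:-→d24:-→d25:-→d26:-→d27:H2→d28:-→d29:-→d30:-→d31:-→d32:H3  best=H3
  ? 116.230.154.178  path d0:H2→d1:-→d2:-  best=H2
  ? 244.230.154.178  path d0:H2→d1:-→d2:-→d3:-→d4:-→d5:-→d6:-→d7:-→d8:-→d9:-→d10:-→d11:-→d12:-→d13:-→d14:-→d15:-→d16:-→d17:-→d18:-→d19:-→d20:-→d21:-→d22:-→d23:-→d24:-→d25:-→d26:-→d27:H2→d28:-→d29:-→d30:-→d31:-→d32:H3  best=H3
  add 68.113.112.0/20 -> H1 at depth 20
  ? 68.113.0.14  path d0:H2→d1:-→d2:-→d3:-→d4:-→d5:-→d6:-→d7:-→d8:-→d9:-→d10:-→d11:-→d12:-→d13:-→d14:-→d15:-→d16:H0→d17:-  best=H0
  ? 68.113.7.108  path d0:H2→d1:-→d2:-→d3:-→d4:-→d5:-→d6:-→d7:-→d8:-→d9:-→d10:-→d11:-→d12:-→d13:-→d14:-→d15:-→d16:H0→d17:-  best=H0
  ? 68.113.0.153  path d0:H2→d1:-→d2:-→d3:-→d4:-→d5:-→d6:-→d7:-→d8:-→d9:-→d10:-→d11:-→d12:-→d13:-→d14:-→d15:-→d16:H0→d17:-  best=H0
  ? 68.113.0.7  path d0:H2→d1:-→d2:-→d3:-→d4:-→d5:-→d6:-→d7:-→d8:-→d9:-→d10:-→d11:-→d12:-→d13:-→d14:-→d15:-→d16:H0→d17:-  best=H0
  ? 68.113.0.8  path d0:H2→d1:-→d2:-→d3:-→d4:-→d5:-→d6:-→d7:-→d8:-→d9:-→d10:-→d11:-→d12:-→d13:-→d14:-→d15:-→d16:H0→d17:-  best=H0
  ? 68.113.0.0  path d0:H2→d1:-→d2:-→d3:-→d4:-→d5:-→d6:-→d7:-→d8:-→d9:-→d10:-→d11:-→d12:-→d13:-→d14:-→d15:-→d16:H0→d17:-  best=H0
  add 68.0.0.0/8 -> H0 at depth 8
  ? 244.230.154.162  path d0:H2→d1:-→d2:-→d3:-→d4:-→d5:-→d6:-→d7:-→d8:-→d9:-→d10:-→d11:-→d12:-→d13:-→d14:-→d15:-→d16:-→d17:-→d18:-→d19:-→d20:-→d21:-→d22:-→d23:-→d24:-→d25:-→d26:-→d27:H2  best=H2
  add 197.233.104.0/21 -> H2 at depth 21
  del 244.230.154.178/32 (clear depth 32)
  ? 68.113.0.248  path d0:H2→d1:-→d2:-→d3:-→d4:-→d5:-→d6:-→d7:-→d8:H0→d9:-→d10:-→d11:-→d12:-→d13:-→d14:-→d15:-→d16:H0→d17:-  best=H0
  add 197.0.0.0/8 -> H2 at depth 8
  add 68.112.0.0/15 -> H2 at depth 15
  del 197.233.104.0/21 (clear depth 21)
  ? 197.0.0.103  path d0:H2→d1:-→d2:-→d3:-→d4:-→d5:-→d6:-→d7:-→d8:H2  best=H2
  ? 68.113.115.149  path d0:H2→d1:-→d2:-→d3:-→d4:-→d5:-→d6:-→d7:-→d8:H0→d9:-→d10:-→d11:-→d12:-→d13:-→d14:-→d15:H2→d16:H0→d17:-→d18:-→d19:-→d20:H1  best=H1

== LOOKUPS ==
["H3","H3","H2","H3","H0","H0","H0","H0","H0","H0","H2","H0","H2","H1"]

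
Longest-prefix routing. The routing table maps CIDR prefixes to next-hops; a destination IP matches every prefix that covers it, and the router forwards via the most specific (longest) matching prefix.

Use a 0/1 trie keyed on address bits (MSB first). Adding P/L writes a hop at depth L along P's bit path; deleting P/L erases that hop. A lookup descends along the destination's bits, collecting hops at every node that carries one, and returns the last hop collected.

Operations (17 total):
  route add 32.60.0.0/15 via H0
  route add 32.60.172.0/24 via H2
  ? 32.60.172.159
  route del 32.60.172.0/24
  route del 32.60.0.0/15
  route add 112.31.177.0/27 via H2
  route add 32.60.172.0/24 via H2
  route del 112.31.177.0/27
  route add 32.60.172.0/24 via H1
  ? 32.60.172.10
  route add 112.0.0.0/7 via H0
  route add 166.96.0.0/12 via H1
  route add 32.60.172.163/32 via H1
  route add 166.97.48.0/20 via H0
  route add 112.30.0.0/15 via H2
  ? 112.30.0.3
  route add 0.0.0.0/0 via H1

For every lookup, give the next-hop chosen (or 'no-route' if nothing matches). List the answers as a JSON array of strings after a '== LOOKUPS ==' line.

Apply in order:
  add 32.60.0.0/15 -> H0 at depth 15
  add 32.60.172.0/24 -> H2 at depth 24
  ? 32.60.172.159  path d0:-→d1:-→d2:-→d3:-→d4:-→d5:-→d6:-→d7:-→d8:-→d9:-→d10:-→d11:-→d12:-→d13:-→d14:-→d15:H0→d16:-→d17:-→d18:-→d19:-→d20:-→d21:-→d22:-→d23:-→d24:H2  best=H2
  del 32.60.172.0/24 (clear depth 24)
  del 32.60.0.0/15 (clear depth 15)
  add 112.31.177.0/27 -> H2 at depth 27
  add 32.60.172.0/24 -> H2 at depth 24
  del 112.31.177.0/27 (clear depth 27)
  add 32.60.172.0/24 -> H1 at depth 24
  ? 32.60.172.10  path d0:-→d1:-→d2:-→d3:-→d4:-→d5:-→d6:-→d7:-→d8:-→d9:-→d10:-→d11:-→d12:-→d13:-→d14:-→d15:-→d16:-→d17:-→d18:-→d19:-→d20:-→d21:-→d22:-→d23:-→d24:H1  best=H1
  add 112.0.0.0/7 -> H0 at depth 7
  add 166.96.0.0/12 -> H1 at depth 12
  add 32.60.172.163/32 -> H1 at depth 32
  add 166.97.48.0/20 -> H0 at depth 20
  add 112.30.0.0/15 -> H2 at depth 15
  ? 112.30.0.3  path d0:-→d1:-→d2:-→d3:-→d4:-→d5:-→d6:-→d7:H0→d8:-→d9:-→d10:-→d11:-→d12:-→d13:-→d14:-→d15:H2  best=H2
  add 0.0.0.0/0 -> H1 at depth 0

== LOOKUPS ==
["H2","H1","H2"]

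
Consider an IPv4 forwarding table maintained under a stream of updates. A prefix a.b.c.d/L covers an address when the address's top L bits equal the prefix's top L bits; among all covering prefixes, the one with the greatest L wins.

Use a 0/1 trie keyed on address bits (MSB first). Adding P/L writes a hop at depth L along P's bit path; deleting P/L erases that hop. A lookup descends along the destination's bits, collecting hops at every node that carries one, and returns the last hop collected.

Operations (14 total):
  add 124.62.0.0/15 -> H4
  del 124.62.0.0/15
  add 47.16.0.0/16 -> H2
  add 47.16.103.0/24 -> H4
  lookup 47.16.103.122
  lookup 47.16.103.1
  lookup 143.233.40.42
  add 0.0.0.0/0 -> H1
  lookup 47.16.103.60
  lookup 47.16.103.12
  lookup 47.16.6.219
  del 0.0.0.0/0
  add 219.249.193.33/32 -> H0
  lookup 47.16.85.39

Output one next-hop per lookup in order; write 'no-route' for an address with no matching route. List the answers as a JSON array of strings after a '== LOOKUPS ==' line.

Process each operation:
  add 124.62.0.0/15 -> H4 at depth 15
  - 124.62.0.0/15 clear@15
  add 47.16.0.0/16 -> H2 at depth 16
  add 47.16.103.0/24 -> H4 at depth 24
  lookup 47.16.103.122: bits 001011110001000001100111 walk d0:-→d1:-→d2:-→d3:-→d4:-→d5:-→d6:-→d7:-→d8:-→d9:-→d10:-→d11:-→d12:-→d13:-→d14:-→d15:-→d16:H2→d17:-→d18:-→d19:-→d20:-→d21:-→d22:-→d23:-→d24:H4 -> H4
  lookup 47.16.103.1: bits 001011110001000001100111 walk d0:-→d1:-→d2:-→d3:-→d4:-→d5:-→d6:-→d7:-→d8:-→d9:-→d10:-→d11:-→d12:-→d13:-→d14:-→d15:-→d16:H2→d17:-→d18:-→d19:-→d20:-→d21:-→d22:-→d23:-→d24:H4 -> H4
  lookup 143.233.40.42: bits ε walk d0:- -> no-route
  add 0.0.0.0/0 -> H1 at depth 0
  lookup 47.16.103.60: bits 001011110001000001100111 walk d0:H1→d1:-→d2:-→d3:-→d4:-→d5:-→d6:-→d7:-→d8:-→d9:-→d10:-→d11:-→d12:-→d13:-→d14:-→d15:-→d16:H2→d17:-→d18:-→d19:-→d20:-→d21:-→d22:-→d23:-→d24:H4 -> H4
  lookup 47.16.103.12: bits 001011110001000001100111 walk d0:H1→d1:-→d2:-→d3:-→d4:-→d5:-→d6:-→d7:-→d8:-→d9:-→d10:-→d11:-→d12:-→d13:-→d14:-→d15:-→d16:H2→d17:-→d18:-→d19:-→d20:-→d21:-→d22:-→d23:-→d24:H4 -> H4
  lookup 47.16.6.219: bits 00101111000100000 walk d0:H1→d1:-→d2:-→d3:-→d4:-→d5:-→d6:-→d7:-→d8:-→d9:-→d10:-→d11:-→d12:-→d13:-→d14:-→d15:-→d16:H2→d17:- -> H2
  - 0.0.0.0/0 clear@0
  add 219.249.193.33/32 -> H0 at depth 32
  lookup 47.16.85.39: bits 001011110001000001 walk d0:-→d1:-→d2:-→d3:-→d4:-→d5:-→d6:-→d7:-→d8:-→d9:-→d10:-→d11:-→d12:-→d13:-→d14:-→d15:-→d16:H2→d17:-→d18:- -> H2

== LOOKUPS ==
["H4","H4","no-route","H4","H4","H2","H2"]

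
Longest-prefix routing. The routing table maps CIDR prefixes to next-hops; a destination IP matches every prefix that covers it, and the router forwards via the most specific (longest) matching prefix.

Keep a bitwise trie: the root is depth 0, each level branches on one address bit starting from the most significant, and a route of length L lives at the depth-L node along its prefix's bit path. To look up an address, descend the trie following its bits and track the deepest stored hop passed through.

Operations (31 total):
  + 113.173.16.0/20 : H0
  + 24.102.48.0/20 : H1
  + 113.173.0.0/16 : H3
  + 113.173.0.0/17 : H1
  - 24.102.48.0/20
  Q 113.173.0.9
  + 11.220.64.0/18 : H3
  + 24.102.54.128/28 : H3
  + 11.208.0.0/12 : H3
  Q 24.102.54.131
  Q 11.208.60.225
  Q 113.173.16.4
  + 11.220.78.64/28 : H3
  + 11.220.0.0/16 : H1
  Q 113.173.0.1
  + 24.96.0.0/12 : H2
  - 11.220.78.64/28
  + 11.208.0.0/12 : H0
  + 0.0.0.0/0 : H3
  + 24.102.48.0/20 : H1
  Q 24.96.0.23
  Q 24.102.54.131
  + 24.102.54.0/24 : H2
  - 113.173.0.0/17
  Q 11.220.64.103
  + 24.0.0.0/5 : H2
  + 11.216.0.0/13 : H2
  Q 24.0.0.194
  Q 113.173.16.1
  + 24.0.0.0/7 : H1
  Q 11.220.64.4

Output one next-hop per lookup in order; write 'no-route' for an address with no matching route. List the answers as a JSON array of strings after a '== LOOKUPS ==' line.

Apply in order:
  add 113.173.16.0/20 -> H0 at depth 20
  add 24.102.48.0/20 -> H1 at depth 20
  add 113.173.0.0/16 -> H3 at depth 16
  add 113.173.0.0/17 -> H1 at depth 17
  - 24.102.48.0/20 clear@20
  Q 113.173.0.9: descend 0111000110101101000 ; hops seen [H3,H1] ; pick H1
  add 11.220.64.0/18 -> H3 at depth 18
  add 24.102.54.128/28 -> H3 at depth 28
  add 11.208.0.0/12 -> H3 at depth 12
  Q 24.102.54.131: descend 0001100001100110001101101000 ; hops seen [H3] ; pick H3
  Q 11.208.60.225: descend 000010111101 ; hops seen [H3] ; pick H3
  Q 113.173.16.4: descend 01110001101011010001 ; hops seen [H3,H1,H0] ; pick H0
  add 11.220.78.64/28 -> H3 at depth 28
  add 11.220.0.0/16 -> H1 at depth 16
  Q 113.173.0.1: descend 0111000110101101000 ; hops seen [H3,H1] ; pick H1
  add 24.96.0.0/12 -> H2 at depth 12
  - 11.220.78.64/28 clear@28
  add 11.208.0.0/12 -> H0 at depth 12
  add 0.0.0.0/0 -> H3 at depth 0
  add 24.102.48.0/20 -> H1 at depth 20
  Q 24.96.0.23: descend 0001100001100 ; hops seen [H3,H2] ; pick H2
  Q 24.102.54.131: descend 0001100001100110001101101000 ; hops seen [H3,H2,H1,H3] ; pick H3
  add 24.102.54.0/24 -> H2 at depth 24
  - 113.173.0.0/17 clear@17
  Q 11.220.64.103: descend 00001011110111000100 ; hops seen [H3,H0,H1,H3] ; pick H3
  add 24.0.0.0/5 -> H2 at depth 5
  add 11.216.0.0/13 -> H2 at depth 13
  Q 24.0.0.194: descend 000110000 ; hops seen [H3,H2] ; pick H2
  Q 113.173.16.1: descend 01110001101011010001 ; hops seen [H3,H3,H0] ; pick H0
  add 24.0.0.0/7 -> H1 at depth 7
  Q 11.220.64.4: descend 00001011110111000100 ; hops seen [H3,H0,H2,H1,H3] ; pick H3

== LOOKUPS ==
["H1","H3","H3","H0","H1","H2","H3","H3","H2","H0","H3"]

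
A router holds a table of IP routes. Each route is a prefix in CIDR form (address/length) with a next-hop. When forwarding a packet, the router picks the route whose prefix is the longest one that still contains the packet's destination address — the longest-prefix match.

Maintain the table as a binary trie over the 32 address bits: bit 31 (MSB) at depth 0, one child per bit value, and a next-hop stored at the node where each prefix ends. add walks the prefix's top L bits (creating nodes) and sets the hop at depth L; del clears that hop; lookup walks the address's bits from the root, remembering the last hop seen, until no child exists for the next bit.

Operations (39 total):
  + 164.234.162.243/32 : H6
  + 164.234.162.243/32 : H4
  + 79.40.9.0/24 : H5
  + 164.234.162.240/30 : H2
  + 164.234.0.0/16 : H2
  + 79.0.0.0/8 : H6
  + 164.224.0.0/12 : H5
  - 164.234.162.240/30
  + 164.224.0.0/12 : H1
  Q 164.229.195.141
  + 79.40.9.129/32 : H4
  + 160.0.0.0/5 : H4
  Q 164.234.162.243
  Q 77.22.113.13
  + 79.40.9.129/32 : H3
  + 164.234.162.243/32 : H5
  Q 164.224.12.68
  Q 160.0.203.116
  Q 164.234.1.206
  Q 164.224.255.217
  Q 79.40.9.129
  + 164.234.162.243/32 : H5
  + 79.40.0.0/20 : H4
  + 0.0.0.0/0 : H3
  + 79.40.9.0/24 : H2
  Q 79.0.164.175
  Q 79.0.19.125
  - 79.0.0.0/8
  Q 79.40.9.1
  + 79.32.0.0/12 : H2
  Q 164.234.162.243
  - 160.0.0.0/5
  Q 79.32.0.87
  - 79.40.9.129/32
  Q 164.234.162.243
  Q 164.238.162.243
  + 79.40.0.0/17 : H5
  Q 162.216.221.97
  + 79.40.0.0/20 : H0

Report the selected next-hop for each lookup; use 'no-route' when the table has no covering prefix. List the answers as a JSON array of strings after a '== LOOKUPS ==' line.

Trace:
  + 164.234.162.243/32 (H6) depth=32
  + 164.234.162.243/32 (H4) depth=32
  + 79.40.9.0/24 (H5) depth=24
  + 164.234.162.240/30 (H2) depth=30
  + 164.234.0.0/16 (H2) depth=16
  + 79.0.0.0/8 (H6) depth=8
  + 164.224.0.0/12 (H5) depth=12
  - 164.234.162.240/30 clear@30
  + 164.224.0.0/12 (H1) depth=12
  Q 164.229.195.141: descend 101001001110 ; hops seen [H1] ; pick H1
  + 79.40.9.129/32 (H4) depth=32
  + 160.0.0.0/5 (H4) depth=5
  Q 164.234.162.243: descend 10100100111010101010001011110011 ; hops seen [H4,H1,H2,H4] ; pick H4
  Q 77.22.113.13: descend 010011 ; hops seen [∅] ; pick no-route
  + 79.40.9.129/32 (H3) depth=32
  + 164.234.162.243/32 (H5) depth=32
  Q 164.224.12.68: descend 101001001110 ; hops seen [H4,H1] ; pick H1
  Q 160.0.203.116: descend 10100 ; hops seen [H4] ; pick H4
  Q 164.234.1.206: descend 1010010011101010 ; hops seen [H4,H1,H2] ; pick H2
  Q 164.224.255.217: descend 101001001110 ; hops seen [H4,H1] ; pick H1
  Q 79.40.9.129: descend 01001111001010000000100110000001 ; hops seen [H6,H5,H3] ; pick H3
  + 164.234.162.243/32 (H5) depth=32
  + 79.40.0.0/20 (H4) depth=20
  + 0.0.0.0/0 (H3) depth=0
  + 79.40.9.0/24 (H2) depth=24
  Q 79.0.164.175: descend 0100111100 ; hops seen [H3,H6] ; pick H6
  Q 79.0.19.125: descend 0100111100 ; hops seen [H3,H6] ; pick H6
  - 79.0.0.0/8 clear@8
  Q 79.40.9.1: descend 010011110010100000001001 ; hops seen [H3,H4,H2] ; pick H2
  + 79.32.0.0/12 (H2) depth=12
  Q 164.234.162.243: descend 10100100111010101010001011110011 ; hops seen [H3,H4,H1,H2,H5] ; pick H5
  - 160.0.0.0/5 clear@5
  Q 79.32.0.87: descend 010011110010 ; hops seen [H3,H2] ; pick H2
  - 79.40.9.129/32 clear@32
  Q 164.234.162.243: descend 10100100111010101010001011110011 ; hops seen [H3,H1,H2,H5] ; pick H5
  Q 164.238.162.243: descend 1010010011101 ; hops seen [H3,H1] ; pick H1
  + 79.40.0.0/17 (H5) depth=17
  Q 162.216.221.97: descend 10100 ; hops seen [H3] ; pick H3
  + 79.40.0.0/20 (H0) depth=20

== LOOKUPS ==
["H1","H4","no-route","H1","H4","H2","H1","H3","H6","H6","H2","H5","H2","H5","H1","H3"]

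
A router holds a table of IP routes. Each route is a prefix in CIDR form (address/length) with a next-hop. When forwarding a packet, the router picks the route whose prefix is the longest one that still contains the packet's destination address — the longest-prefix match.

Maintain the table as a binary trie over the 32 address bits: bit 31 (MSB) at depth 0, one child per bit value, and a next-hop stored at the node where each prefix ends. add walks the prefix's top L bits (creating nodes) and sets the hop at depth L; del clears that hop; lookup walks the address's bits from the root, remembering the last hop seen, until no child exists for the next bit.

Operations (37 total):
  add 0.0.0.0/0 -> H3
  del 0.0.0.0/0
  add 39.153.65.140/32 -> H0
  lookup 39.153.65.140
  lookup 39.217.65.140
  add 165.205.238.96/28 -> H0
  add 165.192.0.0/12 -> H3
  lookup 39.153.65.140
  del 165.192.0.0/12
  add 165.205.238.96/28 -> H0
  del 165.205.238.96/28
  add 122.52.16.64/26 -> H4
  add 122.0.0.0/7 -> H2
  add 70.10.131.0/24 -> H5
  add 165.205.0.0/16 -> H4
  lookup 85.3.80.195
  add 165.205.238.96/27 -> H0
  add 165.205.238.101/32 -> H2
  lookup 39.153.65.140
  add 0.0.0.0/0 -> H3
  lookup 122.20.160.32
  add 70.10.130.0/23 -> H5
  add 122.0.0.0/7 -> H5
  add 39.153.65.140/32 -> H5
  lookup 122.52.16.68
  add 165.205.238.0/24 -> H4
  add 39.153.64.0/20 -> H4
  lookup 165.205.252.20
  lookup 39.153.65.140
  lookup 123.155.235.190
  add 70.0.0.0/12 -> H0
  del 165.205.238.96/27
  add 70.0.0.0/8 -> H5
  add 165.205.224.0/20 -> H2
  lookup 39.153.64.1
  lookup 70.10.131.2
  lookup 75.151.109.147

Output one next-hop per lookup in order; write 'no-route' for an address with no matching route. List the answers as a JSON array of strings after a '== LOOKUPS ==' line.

Apply in order:
  add 0.0.0.0/0 -> H3 at depth 0
  del 0.0.0.0/0 (clear depth 0)
  add 39.153.65.140/32 -> H0 at depth 32
  lookup 39.153.65.140: bits 00100111100110010100000110001100 walk d0:-→d1:-→d2:-→d3:-→d4:-→d5:-→d6:-→d7:-→d8:-→d9:-→d10:-→d11:-→d12:-→d13:-→d14:-→d15:-→d16:-→d17:-→d18:-→d19:-→d20:-→d21:-→d22:-→d23:-→d24:-→d25:-→d26:-→d27:-→d28:-→d29:-→d30:-→d31:-→d32:H0 -> H0
  lookup 39.217.65.140: bits 001001111 walk d0:-→d1:-→d2:-→d3:-→d4:-→d5:-→d6:-→d7:-→d8:-→d9:- -> no-route
  add 165.205.238.96/28 -> H0 at depth 28
  add 165.192.0.0/12 -> H3 at depth 12
  lookup 39.153.65.140: bits 00100111100110010100000110001100 walk d0:-→d1:-→d2:-→d3:-→d4:-→d5:-→d6:-→d7:-→d8:-→d9:-→d10:-→d11:-→d12:-→d13:-→d14:-→d15:-→d16:-→d17:-→d18:-→d19:-→d20:-→d21:-→d22:-→d23:-→d24:-→d25:-→d26:-→d27:-→d28:-→d29:-→d30:-→d31:-→d32:H0 -> H0
  del 165.192.0.0/12 (clear depth 12)
  add 165.205.238.96/28 -> H0 at depth 28
  del 165.205.238.96/28 (clear depth 28)
  add 122.52.16.64/26 -> H4 at depth 26
  add 122.0.0.0/7 -> H2 at depth 7
  add 70.10.131.0/24 -> H5 at depth 24
  add 165.205.0.0/16 -> H4 at depth 16
  lookup 85.3.80.195: bits 010 walk d0:-→d1:-→d2:-→d3:- -> no-route
  add 165.205.238.96/27 -> H0 at depth 27
  add 165.205.238.101/32 -> H2 at depth 32
  lookup 39.153.65.140: bits 00100111100110010100000110001100 walk d0:-→d1:-→d2:-→d3:-→d4:-→d5:-→d6:-→d7:-→d8:-→d9:-→d10:-→d11:-→d12:-→d13:-→d14:-→d15:-→d16:-→d17:-→d18:-→d19:-→d20:-→d21:-→d22:-→d23:-→d24:-→d25:-→d26:-→d27:-→d28:-→d29:-→d30:-→d31:-→d32:H0 -> H0
  add 0.0.0.0/0 -> H3 at depth 0
  lookup 122.20.160.32: bits 0111101000 walk d0:H3→d1:-→d2:-→d3:-→d4:-→d5:-→d6:-→d7:H2→d8:-→d9:-→d10:- -> H2
  add 70.10.130.0/23 -> H5 at depth 23
  add 122.0.0.0/7 -> H5 at depth 7
  add 39.153.65.140/32 -> H5 at depth 32
  lookup 122.52.16.68: bits 01111010001101000001000001 walk d0:H3→d1:-→d2:-→d3:-→d4:-→d5:-→d6:-→d7:H5→d8:-→d9:-→d10:-→d11:-→d12:-→d13:-→d14:-→d15:-→d16:-→d17:-→d18:-→d19:-→d20:-→d21:-→d22:-→d23:-→d24:-→d25:-→d26:H4 -> H4
  add 165.205.238.0/24 -> H4 at depth 24
  add 39.153.64.0/20 -> H4 at depth 20
  lookup 165.205.252.20: bits 1010010111001101111 walk d0:H3→d1:-→d2:-→d3:-→d4:-→d5:-→d6:-→d7:-→d8:-→d9:-→d10:-→d11:-→d12:-→d13:-→d14:-→d15:-→d16:H4→d17:-→d18:-→d19:- -> H4
  lookup 39.153.65.140: bits 00100111100110010100000110001100 walk d0:H3→d1:-→d2:-→d3:-→d4:-→d5:-→d6:-→d7:-→d8:-→d9:-→d10:-→d11:-→d12:-→d13:-→d14:-→d15:-→d16:-→d17:-→d18:-→d19:-→d20:H4→d21:-→d22:-→d23:-→d24:-→d25:-→d26:-→d27:-→d28:-→d29:-→d30:-→d31:-→d32:H5 -> H5
  lookup 123.155.235.190: bits 0111101 walk d0:H3→d1:-→d2:-→d3:-→d4:-→d5:-→d6:-→d7:H5 -> H5
  add 70.0.0.0/12 -> H0 at depth 12
  del 165.205.238.96/27 (clear depth 27)
  add 70.0.0.0/8 -> H5 at depth 8
  add 165.205.224.0/20 -> H2 at depth 20
  lookup 39.153.64.1: bits 00100111100110010100000 walk d0:H3→d1:-→d2:-→d3:-→d4:-→d5:-→d6:-→d7:-→d8:-→d9:-→d10:-→d11:-→d12:-→d13:-→d14:-→d15:-→d16:-→d17:-→d18:-→d19:-→d20:H4→d21:-→d22:-→d23:- -> H4
  lookup 70.10.131.2: bits 010001100000101010000011 walk d0:H3→d1:-→d2:-→d3:-→d4:-→d5:-→d6:-→d7:-→d8:H5→d9:-→d10:-→d11:-→d12:H0→d13:-→d14:-→d15:-→d16:-→d17:-→d18:-→d19:-→d20:-→d21:-→d22:-→d23:H5→d24:H5 -> H5
  lookup 75.151.109.147: bits 0100 walk d0:H3→d1:-→d2:-→d3:-→d4:- -> H3

== LOOKUPS ==
["H0","no-route","H0","no-route","H0","H2","H4","H4","H5","H5","H4","H5","H3"]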